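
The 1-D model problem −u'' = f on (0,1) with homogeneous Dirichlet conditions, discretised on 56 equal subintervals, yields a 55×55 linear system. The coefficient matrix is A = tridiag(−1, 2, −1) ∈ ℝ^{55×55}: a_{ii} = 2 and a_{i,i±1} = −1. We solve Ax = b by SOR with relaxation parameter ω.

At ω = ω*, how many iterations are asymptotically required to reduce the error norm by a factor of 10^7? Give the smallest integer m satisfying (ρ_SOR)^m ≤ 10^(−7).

m = 144

B_J for the 55×55 system has eigenvalues cos(kπ/56); ρ_J = cos(π/56) = 0.9984268.
√(1−ρ_J²) = |sin(π/56)| = 0.0560704
ω* = 2 / (1 + 0.0560704) = 2 / 1.0560704 ≈ 1.8938131.
ρ_SOR = ω* − 1 = 1.8938131 − 1 = 0.8938131.
m ≥ 7·ln10 / (−ln 0.8938131) = 143.580; smallest integer m = 144.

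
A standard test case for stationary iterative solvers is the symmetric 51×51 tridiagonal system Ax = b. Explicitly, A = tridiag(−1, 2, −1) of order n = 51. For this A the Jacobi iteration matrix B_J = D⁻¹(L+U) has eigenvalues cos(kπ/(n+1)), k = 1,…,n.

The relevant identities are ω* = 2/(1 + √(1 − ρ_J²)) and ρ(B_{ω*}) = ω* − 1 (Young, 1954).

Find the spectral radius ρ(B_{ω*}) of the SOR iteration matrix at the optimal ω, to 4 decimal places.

ρ_SOR = 0.8861

spectrum of D⁻¹(L+U) = {cos(kπ/52) : 1≤k≤51}; ρ_J = cos(π/52) = 0.9982.
√(1 − cos²(π/52)) = sin(π/52) ≈ 0.06038.
ω* = 2/(1+0.06038) = 1.8861
and ρ(B_{ω*}) = 1.8861 − 1 = 0.8861.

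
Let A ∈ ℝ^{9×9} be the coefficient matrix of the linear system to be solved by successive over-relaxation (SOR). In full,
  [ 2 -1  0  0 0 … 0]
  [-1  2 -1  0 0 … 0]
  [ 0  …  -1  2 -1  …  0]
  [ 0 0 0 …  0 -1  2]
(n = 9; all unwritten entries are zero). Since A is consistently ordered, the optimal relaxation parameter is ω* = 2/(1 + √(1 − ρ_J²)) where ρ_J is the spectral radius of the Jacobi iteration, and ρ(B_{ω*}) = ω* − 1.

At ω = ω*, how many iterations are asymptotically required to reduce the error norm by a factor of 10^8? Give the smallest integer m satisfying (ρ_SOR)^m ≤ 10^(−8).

B_J for the 9×9 system has eigenvalues cos(kπ/10); ρ_J = cos(π/10) = 0.9510565.
√(1 − cos²(π/10)) = sin(π/10) ≈ 0.3090170.
Young: ω* = 2/(1+√(1−ρ_J²)) = 2/(1+0.3090170) = 2/1.3090170 = 1.5278640.
At ω = 1.5278640 every |λ(B_ω)| = ω−1, so ρ_SOR = 0.5278640.
For 8 digits: m = 8·ln10 / (−ln 0.5278640) = 18.4207/0.638917 = 28.831; round up → m = 29.

m = 29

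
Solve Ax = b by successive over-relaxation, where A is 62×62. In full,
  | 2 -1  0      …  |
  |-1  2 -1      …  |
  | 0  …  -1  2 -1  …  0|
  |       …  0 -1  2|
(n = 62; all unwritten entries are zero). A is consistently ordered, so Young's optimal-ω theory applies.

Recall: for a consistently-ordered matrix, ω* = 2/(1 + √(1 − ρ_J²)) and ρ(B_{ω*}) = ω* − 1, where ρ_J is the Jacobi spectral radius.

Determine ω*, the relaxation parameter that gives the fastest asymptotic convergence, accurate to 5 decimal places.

n=62: λ(B_J) = 1 − λ(A)/2 = cos(kπ/63); k=1 gives ρ_J = 0.99876.
√(1 − cos²(π/63)) = sin(π/63) ≈ 0.049846.
[ω*] 2 ÷ (1 + 0.049846) = 2 ÷ 1.049846 = 1.90504.
ρ_SOR = ω* − 1 = 1.90504 − 1 = 0.90504.

ω* = 1.90504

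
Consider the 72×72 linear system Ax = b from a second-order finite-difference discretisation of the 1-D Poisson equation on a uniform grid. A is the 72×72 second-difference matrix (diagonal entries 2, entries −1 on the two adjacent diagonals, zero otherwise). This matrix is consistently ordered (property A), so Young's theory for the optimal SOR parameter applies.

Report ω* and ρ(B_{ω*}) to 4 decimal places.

ω* = 1.9175, ρ_SOR = 0.9175

With n=72, ρ(Jacobi) = cos(π/73) = 0.9991.
√(1 − cos²(π/73)) = sin(π/73) ≈ 0.04302.
ω* = 2/(1 + 0.04302) = 2/1.04302 = 1.9175.
[ρ_SOR] ω* − 1 = 0.9175.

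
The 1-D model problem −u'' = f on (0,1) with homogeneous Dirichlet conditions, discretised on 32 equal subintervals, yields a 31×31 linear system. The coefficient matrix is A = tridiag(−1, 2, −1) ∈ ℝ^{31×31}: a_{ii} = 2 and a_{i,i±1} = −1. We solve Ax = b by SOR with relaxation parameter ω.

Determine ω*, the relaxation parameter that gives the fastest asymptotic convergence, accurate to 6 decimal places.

ρ_J = max_k |cos(kπ/32)| = cos(π/32) = 0.995185
root = sin(π/32) = 0.0980171  (since 1−cos² = sin²).
So ω* = 2/1.0980171 = 1.821465 (Young).
At ω = 1.821465 every |λ(B_ω)| = ω−1, so ρ_SOR = 0.821465.

ω* = 1.821465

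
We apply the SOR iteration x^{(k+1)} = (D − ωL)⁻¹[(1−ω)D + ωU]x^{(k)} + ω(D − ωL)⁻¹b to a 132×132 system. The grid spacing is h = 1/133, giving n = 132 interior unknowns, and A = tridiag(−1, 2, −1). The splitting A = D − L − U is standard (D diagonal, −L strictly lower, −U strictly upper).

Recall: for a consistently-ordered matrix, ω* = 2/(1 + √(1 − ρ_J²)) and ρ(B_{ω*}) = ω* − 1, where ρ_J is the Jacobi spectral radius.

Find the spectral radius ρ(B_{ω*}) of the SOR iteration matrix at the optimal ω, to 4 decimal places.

ρ_SOR = 0.9539

n=132: λ(B_J) = 1 − λ(A)/2 = cos(kπ/133); k=1 gives ρ_J = 0.9997.
√(1−ρ_J²) simplifies to sin(π/133) = 0.02362.
ω* = 2/(1+0.02362) = 1.9539
ρ_SOR = ω* − 1 = 1.9539 − 1 = 0.9539.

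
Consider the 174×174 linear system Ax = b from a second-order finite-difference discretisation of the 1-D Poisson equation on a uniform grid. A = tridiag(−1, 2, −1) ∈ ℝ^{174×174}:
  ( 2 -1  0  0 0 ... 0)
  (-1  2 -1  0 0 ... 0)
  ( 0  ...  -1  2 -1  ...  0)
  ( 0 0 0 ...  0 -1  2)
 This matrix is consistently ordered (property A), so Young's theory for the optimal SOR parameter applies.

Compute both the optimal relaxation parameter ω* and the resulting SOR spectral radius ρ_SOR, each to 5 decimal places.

ω* = 1.96473, ρ_SOR = 0.96473

½·tridiag(1,0,1) at n=174: λ_k = cos(kπ/175); max |λ| at k=1 ⇒ ρ_J = cos(π/175) ≈ 0.99984.
√(1−ρ_J²) = |sin(π/175)| = 0.017951
ω* = 2 / (1 + 0.017951) = 2 / 1.017951 ≈ 1.96473.
and ρ(B_{ω*}) = 1.96473 − 1 = 0.96473.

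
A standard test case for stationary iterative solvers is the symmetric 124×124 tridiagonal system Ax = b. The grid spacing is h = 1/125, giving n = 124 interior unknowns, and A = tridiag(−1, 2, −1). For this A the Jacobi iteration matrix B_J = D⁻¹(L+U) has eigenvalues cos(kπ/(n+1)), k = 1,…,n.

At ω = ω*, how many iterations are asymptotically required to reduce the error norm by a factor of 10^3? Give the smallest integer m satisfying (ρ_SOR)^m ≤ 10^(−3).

m = 138

With n=124, ρ(Jacobi) = cos(π/125) = 0.9996842.
√(1 − cos²(π/125)) = sin(π/125) ≈ 0.0251301.
ω* = 2 / (1 + 0.0251301) = 2 / 1.0251301 ≈ 1.9509719.
At ω = 1.9509719 every |λ(B_ω)| = ω−1, so ρ_SOR = 0.9509719.
m ≥ 3·ln10 / (−ln 0.9509719) = 137.411; smallest integer m = 138.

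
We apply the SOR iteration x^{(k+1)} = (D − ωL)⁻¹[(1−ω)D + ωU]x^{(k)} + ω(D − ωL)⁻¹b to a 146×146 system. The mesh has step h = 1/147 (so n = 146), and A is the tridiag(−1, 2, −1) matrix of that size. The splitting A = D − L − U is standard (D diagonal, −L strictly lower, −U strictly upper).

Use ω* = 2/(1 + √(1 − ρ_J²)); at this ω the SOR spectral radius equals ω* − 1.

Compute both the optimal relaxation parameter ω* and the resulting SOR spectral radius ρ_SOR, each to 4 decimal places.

With n=146, ρ(Jacobi) = cos(π/147) = 0.9998.
√(1 − cos²(π/147)) = sin(π/147) ≈ 0.02137.
Young: ω* = 2/(1+√(1−ρ_J²)) = 2/(1+0.02137) = 2/1.02137 = 1.9582.
ρ(B_{ω*}) = ω*−1 = 0.9582

ω* = 1.9582, ρ_SOR = 0.9582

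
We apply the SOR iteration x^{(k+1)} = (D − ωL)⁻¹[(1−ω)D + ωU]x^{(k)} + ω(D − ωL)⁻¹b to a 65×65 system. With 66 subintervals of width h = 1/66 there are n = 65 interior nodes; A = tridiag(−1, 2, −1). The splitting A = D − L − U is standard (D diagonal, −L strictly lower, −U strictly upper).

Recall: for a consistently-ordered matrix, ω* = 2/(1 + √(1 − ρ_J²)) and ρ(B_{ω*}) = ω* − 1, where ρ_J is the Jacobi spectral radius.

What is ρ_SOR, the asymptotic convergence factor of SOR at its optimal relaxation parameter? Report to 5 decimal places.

ρ_SOR = 0.90916

n=65: λ(B_J) = 1 − λ(A)/2 = cos(kπ/66); k=1 gives ρ_J = 0.99887.
√(1−ρ_J²) = |sin(π/66)| = 0.047582
Then 2/(1+√(1−ρ_J²)) = 2/(1+0.047582); ω* = 2/1.047582 = 1.90916.
ρ_SOR = ω* − 1 = 1.90916 − 1 = 0.90916.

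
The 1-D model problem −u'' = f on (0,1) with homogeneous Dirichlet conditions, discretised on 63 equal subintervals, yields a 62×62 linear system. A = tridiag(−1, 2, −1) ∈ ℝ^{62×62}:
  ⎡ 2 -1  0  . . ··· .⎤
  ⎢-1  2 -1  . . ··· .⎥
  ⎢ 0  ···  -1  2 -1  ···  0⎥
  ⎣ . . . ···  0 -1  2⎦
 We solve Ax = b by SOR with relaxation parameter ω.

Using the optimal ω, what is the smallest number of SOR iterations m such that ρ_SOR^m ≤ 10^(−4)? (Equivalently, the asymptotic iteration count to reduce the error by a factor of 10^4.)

m = 93

½·tridiag(1,0,1) at n=62: λ_k = cos(kπ/63); max |λ| at k=1 ⇒ ρ_J = cos(π/63) ≈ 0.9987569.
1 − cos²(π/63) = sin²(π/63) ⇒ √(1−ρ_J²) = sin(π/63) = 0.0498459.
ω* = 2/(1 + 0.0498459) = 2/1.0498459 = 1.9050415.
At ω = 1.9050415 every |λ(B_ω)| = ω−1, so ρ_SOR = 0.9050415.
4·ln10 = 9.21034; −ln(0.9050415) = 0.0997745; m = ⌈9.21034/0.0997745⌉ = ⌈92.312⌉ = 93.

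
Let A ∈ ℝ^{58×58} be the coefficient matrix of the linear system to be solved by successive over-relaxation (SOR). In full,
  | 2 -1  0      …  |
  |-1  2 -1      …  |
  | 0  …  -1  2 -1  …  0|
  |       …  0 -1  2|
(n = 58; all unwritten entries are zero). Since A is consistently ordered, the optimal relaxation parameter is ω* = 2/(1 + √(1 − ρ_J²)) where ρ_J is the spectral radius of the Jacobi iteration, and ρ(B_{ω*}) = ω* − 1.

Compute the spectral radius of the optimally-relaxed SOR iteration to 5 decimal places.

½·tridiag(1,0,1) at n=58: λ_k = cos(kπ/59); max |λ| at k=1 ⇒ ρ_J = cos(π/59) ≈ 0.99858.
root = sin(π/59) = 0.053222  (since 1−cos² = sin²).
Young: ω* = 2/(1+√(1−ρ_J²)) = 2/(1+0.053222) = 2/1.053222 = 1.89893.
Hence ρ(B_{ω*}) = 1.89893 − 1 = 0.89893.

ρ_SOR = 0.89893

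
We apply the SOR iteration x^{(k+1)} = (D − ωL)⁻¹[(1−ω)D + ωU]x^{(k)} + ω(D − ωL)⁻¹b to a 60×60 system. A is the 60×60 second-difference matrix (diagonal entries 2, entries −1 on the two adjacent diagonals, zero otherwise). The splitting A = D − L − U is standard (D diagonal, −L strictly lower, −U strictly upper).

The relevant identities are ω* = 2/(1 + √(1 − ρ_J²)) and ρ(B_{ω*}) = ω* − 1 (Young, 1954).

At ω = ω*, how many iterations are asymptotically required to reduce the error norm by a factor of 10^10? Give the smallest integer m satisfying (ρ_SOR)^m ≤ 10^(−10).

m = 224

spectrum of D⁻¹(L+U) = {cos(kπ/61) : 1≤k≤60}; ρ_J = cos(π/61) = 0.9986741.
√(1−ρ_J²) = |sin(π/61)| = 0.0514788
[ω*] 2 ÷ (1 + 0.0514788) = 2 ÷ 1.0514788 = 1.9020830.
[ρ_SOR] ω* − 1 = 0.9020830.
m ≥ 10·ln10 / (−ln 0.9020830) = 223.446; smallest integer m = 224.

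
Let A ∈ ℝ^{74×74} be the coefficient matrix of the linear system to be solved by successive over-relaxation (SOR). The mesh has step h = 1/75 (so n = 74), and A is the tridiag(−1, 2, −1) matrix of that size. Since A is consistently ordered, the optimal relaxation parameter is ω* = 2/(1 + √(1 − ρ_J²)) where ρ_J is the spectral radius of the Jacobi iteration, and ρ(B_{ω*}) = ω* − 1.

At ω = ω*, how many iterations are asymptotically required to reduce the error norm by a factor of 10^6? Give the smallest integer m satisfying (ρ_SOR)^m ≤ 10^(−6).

m = 165

B_J for the 74×74 system has eigenvalues cos(kπ/75); ρ_J = cos(π/75) = 0.9991228.
√(1 − cos²(π/75)) = sin(π/75) ≈ 0.0418757.
ω* = 2 / (1 + 0.0418757) = 2 / 1.0418757 ≈ 1.9196148.
ρ_SOR = ω* − 1 = 1.9196148 − 1 = 0.9196148.
Need (0.9196148)^m ≤ 10^(−6): m ≥ 6·ln10/|ln 0.9196148| = 13.8155/0.0838004 = 164.862 ⇒ m = 165.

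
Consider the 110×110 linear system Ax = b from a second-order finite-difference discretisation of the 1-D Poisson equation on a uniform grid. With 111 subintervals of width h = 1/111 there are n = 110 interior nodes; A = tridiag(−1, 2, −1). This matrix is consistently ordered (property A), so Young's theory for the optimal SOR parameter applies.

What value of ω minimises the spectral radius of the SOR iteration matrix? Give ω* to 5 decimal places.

½·tridiag(1,0,1) at n=110: λ_k = cos(kπ/111); max |λ| at k=1 ⇒ ρ_J = cos(π/111) ≈ 0.99960.
√(1−ρ_J²) = |sin(π/111)| = 0.028299
ω* = 2/(1+0.028299) = 1.94496
Hence ρ(B_{ω*}) = 1.94496 − 1 = 0.94496.

ω* = 1.94496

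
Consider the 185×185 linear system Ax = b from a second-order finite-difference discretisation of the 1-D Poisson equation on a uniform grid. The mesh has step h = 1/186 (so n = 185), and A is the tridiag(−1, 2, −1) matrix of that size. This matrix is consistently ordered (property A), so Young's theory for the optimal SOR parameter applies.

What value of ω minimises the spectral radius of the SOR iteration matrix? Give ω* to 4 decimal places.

ω* = 1.9668

B_J for the 185×185 system has eigenvalues cos(kπ/186); ρ_J = cos(π/186) = 0.9999.
√(1−ρ_J²) = |sin(π/186)| = 0.01689
ω* = 2/(1 + 0.01689) = 2/1.01689 = 1.9668.
At ω = 1.9668 every |λ(B_ω)| = ω−1, so ρ_SOR = 0.9668.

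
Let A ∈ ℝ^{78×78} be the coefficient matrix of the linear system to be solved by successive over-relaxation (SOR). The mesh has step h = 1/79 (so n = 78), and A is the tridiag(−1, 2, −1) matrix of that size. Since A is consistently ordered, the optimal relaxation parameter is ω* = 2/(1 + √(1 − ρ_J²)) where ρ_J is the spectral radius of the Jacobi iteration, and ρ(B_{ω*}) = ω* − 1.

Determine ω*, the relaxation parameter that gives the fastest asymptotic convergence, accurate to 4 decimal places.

ω* = 1.9235

[ρ_J] n=78: ρ(B_J) = cos(π/(n+1)) = cos(π/79) = 0.9992.
root = sin(π/79) = 0.03976  (since 1−cos² = sin²).
So ω* = 2/1.03976 = 1.9235 (Young).
and ρ(B_{ω*}) = 1.9235 − 1 = 0.9235.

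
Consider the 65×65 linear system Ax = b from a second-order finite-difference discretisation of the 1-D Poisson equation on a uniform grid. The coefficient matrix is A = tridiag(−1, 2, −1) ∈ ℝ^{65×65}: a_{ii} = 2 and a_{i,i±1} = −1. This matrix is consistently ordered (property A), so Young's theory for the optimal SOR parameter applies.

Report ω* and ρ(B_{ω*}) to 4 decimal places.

ω* = 1.9092, ρ_SOR = 0.9092

With n=65, ρ(Jacobi) = cos(π/66) = 0.9989.
1 − cos²(π/66) = sin²(π/66) ⇒ √(1−ρ_J²) = sin(π/66) = 0.04758.
ω* = 2 / (1 + 0.04758) = 2 / 1.04758 ≈ 1.9092.
Hence ρ(B_{ω*}) = 1.9092 − 1 = 0.9092.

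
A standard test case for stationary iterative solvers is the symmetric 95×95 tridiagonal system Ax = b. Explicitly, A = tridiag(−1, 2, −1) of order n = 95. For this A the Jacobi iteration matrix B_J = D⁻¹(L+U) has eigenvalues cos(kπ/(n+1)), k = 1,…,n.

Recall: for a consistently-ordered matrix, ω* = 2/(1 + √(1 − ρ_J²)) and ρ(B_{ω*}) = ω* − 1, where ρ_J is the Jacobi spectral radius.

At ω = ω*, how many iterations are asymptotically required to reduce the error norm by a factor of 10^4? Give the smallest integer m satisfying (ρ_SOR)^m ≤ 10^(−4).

m = 141

With n=95, ρ(Jacobi) = cos(π/96) = 0.9994646.
√(1 − cos²(π/96)) = sin(π/96) ≈ 0.0327191.
So ω* = 2/1.0327191 = 1.9366350 (Young).
[ρ_SOR] ω* − 1 = 0.9366350.
Need (0.9366350)^m ≤ 10^(−4): m ≥ 4·ln10/|ln 0.9366350| = 9.21034/0.0654616 = 140.698 ⇒ m = 141.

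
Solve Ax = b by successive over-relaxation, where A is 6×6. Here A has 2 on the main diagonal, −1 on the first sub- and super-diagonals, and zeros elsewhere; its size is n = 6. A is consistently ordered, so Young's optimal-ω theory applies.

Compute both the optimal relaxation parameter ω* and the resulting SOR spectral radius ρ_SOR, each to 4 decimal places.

ω* = 1.3948, ρ_SOR = 0.3948

n=6: λ(B_J) = 1 − λ(A)/2 = cos(kπ/7); k=1 gives ρ_J = 0.9010.
1 − cos²(π/7) = sin²(π/7) ⇒ √(1−ρ_J²) = sin(π/7) = 0.43388.
[ω*] 2 ÷ (1 + 0.43388) = 2 ÷ 1.43388 = 1.3948.
ρ(B_{ω*}) = ω*−1 = 0.3948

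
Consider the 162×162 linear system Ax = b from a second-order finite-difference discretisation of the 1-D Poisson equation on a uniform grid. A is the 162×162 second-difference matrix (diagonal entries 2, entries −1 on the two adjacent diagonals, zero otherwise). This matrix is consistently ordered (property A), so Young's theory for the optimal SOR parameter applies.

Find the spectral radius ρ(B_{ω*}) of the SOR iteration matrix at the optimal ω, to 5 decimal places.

ρ_SOR = 0.96218

½·tridiag(1,0,1) at n=162: λ_k = cos(kπ/163); max |λ| at k=1 ⇒ ρ_J = cos(π/163) ≈ 0.99981.
√(1 − cos²(π/163)) = sin(π/163) ≈ 0.019272.
Young: ω* = 2/(1+√(1−ρ_J²)) = 2/(1+0.019272) = 2/1.019272 = 1.96218.
At ω = 1.96218 every |λ(B_ω)| = ω−1, so ρ_SOR = 0.96218.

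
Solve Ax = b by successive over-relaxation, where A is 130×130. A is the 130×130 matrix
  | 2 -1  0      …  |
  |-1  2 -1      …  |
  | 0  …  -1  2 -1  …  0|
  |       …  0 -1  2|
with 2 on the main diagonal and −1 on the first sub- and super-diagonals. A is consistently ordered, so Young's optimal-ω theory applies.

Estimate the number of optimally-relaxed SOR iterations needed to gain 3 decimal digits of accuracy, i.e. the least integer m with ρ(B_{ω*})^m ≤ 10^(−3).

B_J for the 130×130 system has eigenvalues cos(kπ/131); ρ_J = cos(π/131) = 0.9997125.
root = sin(π/131) = 0.0239793  (since 1−cos² = sin²).
ω* = 2/(1+0.0239793) = 1.9531645
Hence ρ(B_{ω*}) = 1.9531645 − 1 = 0.9531645.
For 3 digits: m = 3·ln10 / (−ln 0.9531645) = 6.90776/0.0479678 = 144.008; round up → m = 145.

m = 145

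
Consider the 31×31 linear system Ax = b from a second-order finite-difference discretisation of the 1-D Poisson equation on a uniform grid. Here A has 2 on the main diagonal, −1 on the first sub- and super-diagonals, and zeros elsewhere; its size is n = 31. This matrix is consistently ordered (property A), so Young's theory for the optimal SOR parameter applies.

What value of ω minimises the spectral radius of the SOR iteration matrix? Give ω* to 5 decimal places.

ω* = 1.82147

With n=31, ρ(Jacobi) = cos(π/32) = 0.99518.
√(1−ρ_J²) simplifies to sin(π/32) = 0.098017.
So ω* = 2/1.098017 = 1.82147 (Young).
ρ_SOR = ω* − 1 ≈ 0.82147.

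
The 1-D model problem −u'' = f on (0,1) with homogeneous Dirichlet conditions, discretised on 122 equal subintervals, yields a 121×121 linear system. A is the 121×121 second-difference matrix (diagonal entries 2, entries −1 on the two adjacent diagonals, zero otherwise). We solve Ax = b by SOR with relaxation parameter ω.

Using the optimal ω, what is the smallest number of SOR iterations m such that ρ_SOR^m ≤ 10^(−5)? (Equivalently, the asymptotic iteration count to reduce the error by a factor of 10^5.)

m = 224

spectrum of D⁻¹(L+U) = {cos(kπ/122) : 1≤k≤121}; ρ_J = cos(π/122) = 0.9996685.
√(1 − cos²(π/122)) = sin(π/122) ≈ 0.0257479.
Then 2/(1+√(1−ρ_J²)) = 2/(1+0.0257479); ω* = 2/1.0257479 = 1.9497968.
At ω = 1.9497968 every |λ(B_ω)| = ω−1, so ρ_SOR = 0.9497968.
5·ln10 = 11.5129; −ln(0.9497968) = 0.0515072; m = ⌈11.5129/0.0515072⌉ = ⌈223.520⌉ = 224.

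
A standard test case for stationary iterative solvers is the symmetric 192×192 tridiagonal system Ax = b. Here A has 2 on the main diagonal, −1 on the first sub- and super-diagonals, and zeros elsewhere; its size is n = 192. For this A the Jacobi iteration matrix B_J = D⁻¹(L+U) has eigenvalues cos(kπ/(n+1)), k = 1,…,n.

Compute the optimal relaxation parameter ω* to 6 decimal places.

ω* = 1.967967

spectrum of D⁻¹(L+U) = {cos(kπ/193) : 1≤k≤192}; ρ_J = cos(π/193) = 0.999868.
√(1−ρ_J²) = |sin(π/193)| = 0.0162770
ω* = 2/(1 + 0.0162770) = 2/1.0162770 = 1.967967.
Hence ρ(B_{ω*}) = 1.967967 − 1 = 0.967967.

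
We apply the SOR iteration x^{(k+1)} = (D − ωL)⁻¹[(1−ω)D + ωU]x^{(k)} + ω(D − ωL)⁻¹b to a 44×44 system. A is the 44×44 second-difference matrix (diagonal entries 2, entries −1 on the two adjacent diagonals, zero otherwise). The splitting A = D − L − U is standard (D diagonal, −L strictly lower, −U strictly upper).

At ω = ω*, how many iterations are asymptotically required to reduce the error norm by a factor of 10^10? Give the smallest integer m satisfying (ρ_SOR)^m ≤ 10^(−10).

B_J for the 44×44 system has eigenvalues cos(kπ/45); ρ_J = cos(π/45) = 0.9975641.
√(1−ρ_J²) simplifies to sin(π/45) = 0.0697565.
ω* = 2 / (1 + 0.0697565) = 2 / 1.0697565 ≈ 1.8695843.
and ρ(B_{ω*}) = 1.8695843 − 1 = 0.8695843.
10·ln10 = 23.0259; −ln(0.8695843) = 0.13974; m = ⌈23.0259/0.13974⌉ = ⌈164.777⌉ = 165.

m = 165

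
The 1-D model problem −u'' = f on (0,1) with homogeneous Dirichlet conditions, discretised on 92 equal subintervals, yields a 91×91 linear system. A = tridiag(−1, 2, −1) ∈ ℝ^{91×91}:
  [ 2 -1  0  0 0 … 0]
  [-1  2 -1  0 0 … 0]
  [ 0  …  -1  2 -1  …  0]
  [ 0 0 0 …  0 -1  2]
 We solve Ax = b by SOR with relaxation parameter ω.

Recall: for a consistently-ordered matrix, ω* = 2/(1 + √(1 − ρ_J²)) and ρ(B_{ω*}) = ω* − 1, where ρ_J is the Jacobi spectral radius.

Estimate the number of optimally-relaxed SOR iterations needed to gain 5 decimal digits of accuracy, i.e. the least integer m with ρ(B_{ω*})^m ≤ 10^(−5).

With n=91, ρ(Jacobi) = cos(π/92) = 0.9994170.
1 − cos²(π/92) = sin²(π/92) ⇒ √(1−ρ_J²) = sin(π/92) = 0.0341411.
ω* = 2/(1+0.0341411) = 1.9339721
and ρ(B_{ω*}) = 1.9339721 − 1 = 0.9339721.
(0.9339721)^m ≤ 10^{−5}  ⇒  m·ln(0.9339721) ≤ −5·ln10  ⇒  m ≥ 168.542  ⇒  m = 169

m = 169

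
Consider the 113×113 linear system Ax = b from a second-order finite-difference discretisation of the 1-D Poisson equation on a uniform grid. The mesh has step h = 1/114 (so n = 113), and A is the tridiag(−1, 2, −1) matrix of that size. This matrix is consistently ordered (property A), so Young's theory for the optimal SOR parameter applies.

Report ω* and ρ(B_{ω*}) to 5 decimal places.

ω* = 1.94637, ρ_SOR = 0.94637

n=113: λ(B_J) = 1 − λ(A)/2 = cos(kπ/114); k=1 gives ρ_J = 0.99962.
1 − cos²(π/114) = sin²(π/114) ⇒ √(1−ρ_J²) = sin(π/114) = 0.027554.
So ω* = 2/1.027554 = 1.94637 (Young).
ρ_SOR = ω* − 1 = 1.94637 − 1 = 0.94637.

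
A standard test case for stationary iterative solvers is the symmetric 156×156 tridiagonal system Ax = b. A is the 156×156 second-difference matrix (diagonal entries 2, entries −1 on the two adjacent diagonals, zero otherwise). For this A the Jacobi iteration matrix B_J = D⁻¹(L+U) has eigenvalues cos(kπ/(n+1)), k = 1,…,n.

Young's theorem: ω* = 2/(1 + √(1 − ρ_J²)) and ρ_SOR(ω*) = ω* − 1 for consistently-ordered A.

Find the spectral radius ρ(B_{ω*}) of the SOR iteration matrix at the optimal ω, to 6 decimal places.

ρ_J = max_k |cos(kπ/157)| = cos(π/157) = 0.999800
√(1−ρ_J²) = |sin(π/157)| = 0.0200088
ω* = 2 / (1 + 0.0200088) = 2 / 1.0200088 ≈ 1.960767.
Hence ρ(B_{ω*}) = 1.960767 − 1 = 0.960767.

ρ_SOR = 0.960767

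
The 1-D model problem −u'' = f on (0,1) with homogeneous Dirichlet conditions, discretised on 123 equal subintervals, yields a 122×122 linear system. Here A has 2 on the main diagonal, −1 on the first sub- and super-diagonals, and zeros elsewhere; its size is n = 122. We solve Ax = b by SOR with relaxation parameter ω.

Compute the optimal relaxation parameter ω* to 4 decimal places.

ω* = 1.9502

spectrum of D⁻¹(L+U) = {cos(kπ/123) : 1≤k≤122}; ρ_J = cos(π/123) = 0.9997.
1 − cos²(π/123) = sin²(π/123) ⇒ √(1−ρ_J²) = sin(π/123) = 0.02554.
ω* = 2/(1 + 0.02554) = 2/1.02554 = 1.9502.
ρ(B_{ω*}) = ω*−1 = 0.9502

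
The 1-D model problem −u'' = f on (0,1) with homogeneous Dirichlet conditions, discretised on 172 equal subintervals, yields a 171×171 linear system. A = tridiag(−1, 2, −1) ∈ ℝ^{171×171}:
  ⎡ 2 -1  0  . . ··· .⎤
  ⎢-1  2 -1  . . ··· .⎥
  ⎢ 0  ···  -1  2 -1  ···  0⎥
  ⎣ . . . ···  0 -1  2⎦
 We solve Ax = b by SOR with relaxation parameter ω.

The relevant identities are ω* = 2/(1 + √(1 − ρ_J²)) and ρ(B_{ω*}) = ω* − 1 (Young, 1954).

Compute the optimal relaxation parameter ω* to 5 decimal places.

ω* = 1.96413

n=171: λ(B_J) = 1 − λ(A)/2 = cos(kπ/172); k=1 gives ρ_J = 0.99983.
√(1 − cos²(π/172)) = sin(π/172) ≈ 0.018264.
Young: ω* = 2/(1+√(1−ρ_J²)) = 2/(1+0.018264) = 2/1.018264 = 1.96413.
and ρ(B_{ω*}) = 1.96413 − 1 = 0.96413.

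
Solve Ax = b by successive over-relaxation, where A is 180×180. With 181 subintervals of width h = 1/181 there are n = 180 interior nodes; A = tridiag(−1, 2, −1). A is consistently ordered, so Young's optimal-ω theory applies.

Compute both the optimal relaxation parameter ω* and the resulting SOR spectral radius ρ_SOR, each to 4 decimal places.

B_J for the 180×180 system has eigenvalues cos(kπ/181); ρ_J = cos(π/181) = 0.9998.
1 − cos²(π/181) = sin²(π/181) ⇒ √(1−ρ_J²) = sin(π/181) = 0.01736.
So ω* = 2/1.01736 = 1.9659 (Young).
ρ(B_{ω*}) = ω*−1 = 0.9659

ω* = 1.9659, ρ_SOR = 0.9659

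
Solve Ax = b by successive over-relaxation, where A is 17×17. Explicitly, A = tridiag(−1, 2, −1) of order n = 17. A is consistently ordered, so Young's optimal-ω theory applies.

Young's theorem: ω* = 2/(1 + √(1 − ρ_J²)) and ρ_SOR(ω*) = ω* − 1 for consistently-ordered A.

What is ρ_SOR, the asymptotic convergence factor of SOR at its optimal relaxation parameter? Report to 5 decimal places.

ρ_SOR = 0.70409

spectrum of D⁻¹(L+U) = {cos(kπ/18) : 1≤k≤17}; ρ_J = cos(π/18) = 0.98481.
1 − cos²(π/18) = sin²(π/18) ⇒ √(1−ρ_J²) = sin(π/18) = 0.173648.
ω* = 2 / (1 + 0.173648) = 2 / 1.173648 ≈ 1.70409.
Hence ρ(B_{ω*}) = 1.70409 − 1 = 0.70409.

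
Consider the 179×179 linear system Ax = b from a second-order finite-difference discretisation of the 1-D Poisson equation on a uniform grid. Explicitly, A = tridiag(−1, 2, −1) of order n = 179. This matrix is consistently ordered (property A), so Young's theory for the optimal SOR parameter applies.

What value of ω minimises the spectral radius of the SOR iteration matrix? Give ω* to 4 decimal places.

ω* = 1.9657

n=179: λ(B_J) = 1 − λ(A)/2 = cos(kπ/180); k=1 gives ρ_J = 0.9998.
root = sin(π/180) = 0.01745  (since 1−cos² = sin²).
Then 2/(1+√(1−ρ_J²)) = 2/(1+0.01745); ω* = 2/1.01745 = 1.9657.
and ρ(B_{ω*}) = 1.9657 − 1 = 0.9657.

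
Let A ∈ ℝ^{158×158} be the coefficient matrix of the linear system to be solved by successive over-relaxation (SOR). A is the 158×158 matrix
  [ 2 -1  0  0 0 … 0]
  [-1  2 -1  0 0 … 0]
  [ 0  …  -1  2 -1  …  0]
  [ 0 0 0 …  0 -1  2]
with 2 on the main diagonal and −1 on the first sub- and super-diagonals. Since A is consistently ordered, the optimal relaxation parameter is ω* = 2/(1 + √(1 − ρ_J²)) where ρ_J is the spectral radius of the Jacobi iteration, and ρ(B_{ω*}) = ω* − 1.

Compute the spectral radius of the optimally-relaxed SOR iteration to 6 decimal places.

B_J for the 158×158 system has eigenvalues cos(kπ/159); ρ_J = cos(π/159) = 0.999805.
root = sin(π/159) = 0.0197572  (since 1−cos² = sin²).
ω* = 2/(1+0.0197572) = 1.961251
Hence ρ(B_{ω*}) = 1.961251 − 1 = 0.961251.

ρ_SOR = 0.961251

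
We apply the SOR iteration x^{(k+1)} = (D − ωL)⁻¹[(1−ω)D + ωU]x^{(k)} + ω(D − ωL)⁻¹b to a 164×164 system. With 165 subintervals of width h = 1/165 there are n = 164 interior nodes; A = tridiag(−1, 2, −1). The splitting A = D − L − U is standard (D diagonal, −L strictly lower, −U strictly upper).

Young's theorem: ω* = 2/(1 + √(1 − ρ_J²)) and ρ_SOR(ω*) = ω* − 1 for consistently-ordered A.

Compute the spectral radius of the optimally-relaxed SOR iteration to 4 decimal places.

ρ_SOR = 0.9626

spectrum of D⁻¹(L+U) = {cos(kπ/165) : 1≤k≤164}; ρ_J = cos(π/165) = 0.9998.
√(1 − cos²(π/165)) = sin(π/165) ≈ 0.01904.
Then 2/(1+√(1−ρ_J²)) = 2/(1+0.01904); ω* = 2/1.01904 = 1.9626.
ρ_SOR = ω* − 1 ≈ 0.9626.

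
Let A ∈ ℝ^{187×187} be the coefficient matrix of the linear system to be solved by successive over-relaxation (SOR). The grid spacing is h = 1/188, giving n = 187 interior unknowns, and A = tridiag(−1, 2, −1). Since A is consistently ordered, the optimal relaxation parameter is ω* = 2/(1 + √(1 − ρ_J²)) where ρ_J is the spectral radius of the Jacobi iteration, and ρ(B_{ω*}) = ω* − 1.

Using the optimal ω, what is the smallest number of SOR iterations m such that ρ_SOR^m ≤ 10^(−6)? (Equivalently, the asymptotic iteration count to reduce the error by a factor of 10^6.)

spectrum of D⁻¹(L+U) = {cos(kπ/188) : 1≤k≤187}; ρ_J = cos(π/188) = 0.9998604.
√(1−ρ_J²) = |sin(π/188)| = 0.0167098
[ω*] 2 ÷ (1 + 0.0167098) = 2 ÷ 1.0167098 = 1.9671297.
At ω = 1.9671297 every |λ(B_ω)| = ω−1, so ρ_SOR = 0.9671297.
6·ln10 = 13.8155; −ln(0.9671297) = 0.0334227; m = ⌈13.8155/0.0334227⌉ = ⌈413.357⌉ = 414.

m = 414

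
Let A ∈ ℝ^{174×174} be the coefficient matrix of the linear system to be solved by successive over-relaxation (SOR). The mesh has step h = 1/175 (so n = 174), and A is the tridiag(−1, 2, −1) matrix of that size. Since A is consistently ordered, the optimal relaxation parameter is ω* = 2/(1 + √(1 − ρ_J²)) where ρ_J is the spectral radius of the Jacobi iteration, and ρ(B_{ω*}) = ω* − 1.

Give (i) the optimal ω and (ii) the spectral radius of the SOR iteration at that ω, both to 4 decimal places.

[ρ_J] n=174: ρ(B_J) = cos(π/(n+1)) = cos(π/175) = 0.9998.
√(1−ρ_J²) simplifies to sin(π/175) = 0.01795.
Young: ω* = 2/(1+√(1−ρ_J²)) = 2/(1+0.01795) = 2/1.01795 = 1.9647.
and ρ(B_{ω*}) = 1.9647 − 1 = 0.9647.

ω* = 1.9647, ρ_SOR = 0.9647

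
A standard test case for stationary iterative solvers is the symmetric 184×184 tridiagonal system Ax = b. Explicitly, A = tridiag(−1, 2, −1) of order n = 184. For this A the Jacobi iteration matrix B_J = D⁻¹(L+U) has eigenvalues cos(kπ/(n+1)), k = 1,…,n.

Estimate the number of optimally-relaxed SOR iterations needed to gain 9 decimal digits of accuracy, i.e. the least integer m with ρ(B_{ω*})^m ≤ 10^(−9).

B_J for the 184×184 system has eigenvalues cos(kπ/185); ρ_J = cos(π/185) = 0.9998558.
√(1−ρ_J²) simplifies to sin(π/185) = 0.0169808.
ω* = 2 / (1 + 0.0169808) = 2 / 1.0169808 ≈ 1.9666055.
[ρ_SOR] ω* − 1 = 0.9666055.
For 9 digits: m = 9·ln10 / (−ln 0.9666055) = 20.7233/0.0339648 = 610.140; round up → m = 611.

m = 611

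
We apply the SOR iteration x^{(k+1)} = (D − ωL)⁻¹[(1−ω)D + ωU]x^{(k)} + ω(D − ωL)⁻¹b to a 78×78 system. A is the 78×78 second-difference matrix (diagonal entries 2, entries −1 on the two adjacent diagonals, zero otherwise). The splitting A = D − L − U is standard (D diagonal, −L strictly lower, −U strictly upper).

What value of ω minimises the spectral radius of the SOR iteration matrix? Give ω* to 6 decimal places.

[ρ_J] n=78: ρ(B_J) = cos(π/(n+1)) = cos(π/79) = 0.999209.
root = sin(π/79) = 0.0397565  (since 1−cos² = sin²).
Then 2/(1+√(1−ρ_J²)) = 2/(1+0.0397565); ω* = 2/1.0397565 = 1.923527.
ρ(B_{ω*}) = ω*−1 = 0.923527

ω* = 1.923527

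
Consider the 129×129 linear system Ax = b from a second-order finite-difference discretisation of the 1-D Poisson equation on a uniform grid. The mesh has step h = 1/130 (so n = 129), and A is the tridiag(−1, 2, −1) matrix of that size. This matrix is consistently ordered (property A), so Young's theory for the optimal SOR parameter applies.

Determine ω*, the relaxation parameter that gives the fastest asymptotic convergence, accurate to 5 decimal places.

[ρ_J] n=129: ρ(B_J) = cos(π/(n+1)) = cos(π/130) = 0.99971.
√(1−ρ_J²) simplifies to sin(π/130) = 0.024164.
Young: ω* = 2/(1+√(1−ρ_J²)) = 2/(1+0.024164) = 2/1.024164 = 1.95281.
ρ(B_{ω*}) = ω*−1 = 0.95281

ω* = 1.95281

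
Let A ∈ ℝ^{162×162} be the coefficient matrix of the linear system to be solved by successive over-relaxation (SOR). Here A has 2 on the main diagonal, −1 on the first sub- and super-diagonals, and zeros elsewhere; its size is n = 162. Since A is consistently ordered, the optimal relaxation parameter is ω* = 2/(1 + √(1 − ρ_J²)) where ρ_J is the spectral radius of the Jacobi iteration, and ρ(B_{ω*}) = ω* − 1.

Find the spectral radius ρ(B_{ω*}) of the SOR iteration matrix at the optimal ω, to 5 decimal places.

ρ_J = max_k |cos(kπ/163)| = cos(π/163) = 0.99981
1 − cos²(π/163) = sin²(π/163) ⇒ √(1−ρ_J²) = sin(π/163) = 0.019272.
ω* = 2 / (1 + 0.019272) = 2 / 1.019272 ≈ 1.96218.
Hence ρ(B_{ω*}) = 1.96218 − 1 = 0.96218.

ρ_SOR = 0.96218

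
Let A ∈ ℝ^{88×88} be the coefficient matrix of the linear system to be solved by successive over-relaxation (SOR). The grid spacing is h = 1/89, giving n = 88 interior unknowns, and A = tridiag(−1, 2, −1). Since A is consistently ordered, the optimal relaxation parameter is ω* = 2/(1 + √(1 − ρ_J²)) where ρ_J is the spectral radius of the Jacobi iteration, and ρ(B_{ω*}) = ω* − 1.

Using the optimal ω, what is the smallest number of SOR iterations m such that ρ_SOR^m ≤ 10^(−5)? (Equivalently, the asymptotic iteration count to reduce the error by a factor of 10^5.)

ρ_J = max_k |cos(kπ/89)| = cos(π/89) = 0.9993771
√(1−ρ_J²) simplifies to sin(π/89) = 0.0352915.
Then 2/(1+√(1−ρ_J²)) = 2/(1+0.0352915); ω* = 2/1.0352915 = 1.9318231.
Hence ρ(B_{ω*}) = 1.9318231 − 1 = 0.9318231.
Need (0.9318231)^m ≤ 10^(−5): m ≥ 5·ln10/|ln 0.9318231| = 11.5129/0.0706123 = 163.044 ⇒ m = 164.

m = 164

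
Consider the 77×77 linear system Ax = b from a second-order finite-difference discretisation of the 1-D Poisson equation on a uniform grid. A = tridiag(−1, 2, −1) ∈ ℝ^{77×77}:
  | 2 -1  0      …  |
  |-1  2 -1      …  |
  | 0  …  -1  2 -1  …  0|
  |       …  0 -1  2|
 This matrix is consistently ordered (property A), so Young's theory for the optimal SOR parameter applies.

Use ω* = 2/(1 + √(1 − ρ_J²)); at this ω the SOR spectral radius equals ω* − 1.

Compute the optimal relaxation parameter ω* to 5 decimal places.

ω* = 1.92259

B_J for the 77×77 system has eigenvalues cos(kπ/78); ρ_J = cos(π/78) = 0.99919.
√(1 − cos²(π/78)) = sin(π/78) ≈ 0.040266.
[ω*] 2 ÷ (1 + 0.040266) = 2 ÷ 1.040266 = 1.92259.
and ρ(B_{ω*}) = 1.92259 − 1 = 0.92259.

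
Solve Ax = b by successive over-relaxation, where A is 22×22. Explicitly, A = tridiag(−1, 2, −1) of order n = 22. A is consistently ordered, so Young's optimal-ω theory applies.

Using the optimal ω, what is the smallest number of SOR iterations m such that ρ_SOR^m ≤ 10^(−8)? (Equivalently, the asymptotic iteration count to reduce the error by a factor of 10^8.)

m = 68

B_J for the 22×22 system has eigenvalues cos(kπ/23); ρ_J = cos(π/23) = 0.9906859.
1 − cos²(π/23) = sin²(π/23) ⇒ √(1−ρ_J²) = sin(π/23) = 0.1361666.
ω* = 2/(1+0.1361666) = 1.7603052
ρ(B_{ω*}) = ω*−1 = 0.7603052
m ≥ 8·ln10 / (−ln 0.7603052) = 67.220; smallest integer m = 68.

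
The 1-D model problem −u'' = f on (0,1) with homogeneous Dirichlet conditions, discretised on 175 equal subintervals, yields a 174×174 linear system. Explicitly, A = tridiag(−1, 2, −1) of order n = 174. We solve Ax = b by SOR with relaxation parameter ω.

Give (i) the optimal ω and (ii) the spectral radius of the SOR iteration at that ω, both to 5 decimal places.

B_J for the 174×174 system has eigenvalues cos(kπ/175); ρ_J = cos(π/175) = 0.99984.
1 − cos²(π/175) = sin²(π/175) ⇒ √(1−ρ_J²) = sin(π/175) = 0.017951.
Young: ω* = 2/(1+√(1−ρ_J²)) = 2/(1+0.017951) = 2/1.017951 = 1.96473.
ρ(B_{ω*}) = ω*−1 = 0.96473

ω* = 1.96473, ρ_SOR = 0.96473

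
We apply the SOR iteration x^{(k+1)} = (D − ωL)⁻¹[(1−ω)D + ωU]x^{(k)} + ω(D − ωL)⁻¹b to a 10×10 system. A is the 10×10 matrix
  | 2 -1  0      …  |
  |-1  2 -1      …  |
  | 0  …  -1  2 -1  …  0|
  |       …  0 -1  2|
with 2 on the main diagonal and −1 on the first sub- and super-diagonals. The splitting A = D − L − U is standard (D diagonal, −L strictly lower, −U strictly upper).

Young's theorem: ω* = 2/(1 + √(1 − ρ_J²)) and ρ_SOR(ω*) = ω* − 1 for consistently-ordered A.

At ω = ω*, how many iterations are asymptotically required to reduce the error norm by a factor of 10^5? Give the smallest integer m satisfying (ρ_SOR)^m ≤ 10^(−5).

ρ_J = max_k |cos(kπ/11)| = cos(π/11) = 0.9594930
√(1−ρ_J²) = |sin(π/11)| = 0.2817326
ω* = 2 / (1 + 0.2817326) = 2 / 1.2817326 ≈ 1.5603879.
[ρ_SOR] ω* − 1 = 0.5603879.
ρ_SOR^m ≤ 10^(−5) ⇔ m ≥ 5·ln10/(−ln 0.5603879) = 11.5129/0.579126 = 19.880; m = ⌈19.880⌉ = 20.

m = 20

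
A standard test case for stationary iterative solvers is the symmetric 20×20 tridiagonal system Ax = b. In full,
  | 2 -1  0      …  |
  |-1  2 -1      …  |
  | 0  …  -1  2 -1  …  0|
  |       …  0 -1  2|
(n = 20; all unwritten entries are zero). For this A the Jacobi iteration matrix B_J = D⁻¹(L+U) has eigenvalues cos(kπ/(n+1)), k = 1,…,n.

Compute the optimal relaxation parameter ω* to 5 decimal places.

ρ_J = max_k |cos(kπ/21)| = cos(π/21) = 0.98883
root = sin(π/21) = 0.149042  (since 1−cos² = sin²).
[ω*] 2 ÷ (1 + 0.149042) = 2 ÷ 1.149042 = 1.74058.
At ω = 1.74058 every |λ(B_ω)| = ω−1, so ρ_SOR = 0.74058.

ω* = 1.74058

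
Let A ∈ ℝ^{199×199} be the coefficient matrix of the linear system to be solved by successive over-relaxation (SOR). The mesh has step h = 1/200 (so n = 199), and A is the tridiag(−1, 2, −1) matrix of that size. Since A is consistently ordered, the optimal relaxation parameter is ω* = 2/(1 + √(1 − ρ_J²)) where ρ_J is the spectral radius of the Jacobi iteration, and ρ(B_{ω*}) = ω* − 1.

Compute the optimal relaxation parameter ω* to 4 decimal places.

ω* = 1.9691

[ρ_J] n=199: ρ(B_J) = cos(π/(n+1)) = cos(π/200) = 0.9999.
√(1−ρ_J²) = |sin(π/200)| = 0.01571
[ω*] 2 ÷ (1 + 0.01571) = 2 ÷ 1.01571 = 1.9691.
ρ(B_{ω*}) = ω*−1 = 0.9691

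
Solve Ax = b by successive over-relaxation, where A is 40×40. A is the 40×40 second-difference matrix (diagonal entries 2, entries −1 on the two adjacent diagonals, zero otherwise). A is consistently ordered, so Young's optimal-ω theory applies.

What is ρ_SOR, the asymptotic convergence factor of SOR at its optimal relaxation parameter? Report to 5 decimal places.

ρ_SOR = 0.85779

n=40: λ(B_J) = 1 − λ(A)/2 = cos(kπ/41); k=1 gives ρ_J = 0.99707.
√(1−ρ_J²) simplifies to sin(π/41) = 0.076549.
Young: ω* = 2/(1+√(1−ρ_J²)) = 2/(1+0.076549) = 2/1.076549 = 1.85779.
At ω = 1.85779 every |λ(B_ω)| = ω−1, so ρ_SOR = 0.85779.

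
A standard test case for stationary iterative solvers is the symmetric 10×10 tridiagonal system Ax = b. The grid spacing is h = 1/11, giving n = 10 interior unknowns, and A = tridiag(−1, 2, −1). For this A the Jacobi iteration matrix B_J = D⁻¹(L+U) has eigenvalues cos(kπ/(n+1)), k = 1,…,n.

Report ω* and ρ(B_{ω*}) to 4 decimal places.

n=10: λ(B_J) = 1 − λ(A)/2 = cos(kπ/11); k=1 gives ρ_J = 0.9595.
1 − cos²(π/11) = sin²(π/11) ⇒ √(1−ρ_J²) = sin(π/11) = 0.28173.
[ω*] 2 ÷ (1 + 0.28173) = 2 ÷ 1.28173 = 1.5604.
[ρ_SOR] ω* − 1 = 0.5604.

ω* = 1.5604, ρ_SOR = 0.5604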